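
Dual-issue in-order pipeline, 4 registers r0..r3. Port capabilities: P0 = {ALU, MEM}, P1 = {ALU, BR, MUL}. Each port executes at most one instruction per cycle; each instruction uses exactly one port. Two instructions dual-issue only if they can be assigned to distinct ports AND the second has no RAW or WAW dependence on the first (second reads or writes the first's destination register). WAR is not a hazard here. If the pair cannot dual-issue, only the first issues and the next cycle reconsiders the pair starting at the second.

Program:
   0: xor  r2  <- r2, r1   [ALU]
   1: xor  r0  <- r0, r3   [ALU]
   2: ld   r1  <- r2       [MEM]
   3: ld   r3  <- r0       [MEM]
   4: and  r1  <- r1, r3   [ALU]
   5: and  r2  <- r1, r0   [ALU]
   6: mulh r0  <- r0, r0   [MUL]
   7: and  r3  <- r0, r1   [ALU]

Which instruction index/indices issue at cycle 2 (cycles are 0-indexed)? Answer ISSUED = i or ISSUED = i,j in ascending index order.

ISSUED = 3

c0: i0,i1 xor+xor  dual
c1: i2 ld  no-port MEM/MEM
c2: i3 ld  RAW r3
c3: i4 and  RAW r1
c4: i5,i6 and+mulh  dual
c5: i7 and  tail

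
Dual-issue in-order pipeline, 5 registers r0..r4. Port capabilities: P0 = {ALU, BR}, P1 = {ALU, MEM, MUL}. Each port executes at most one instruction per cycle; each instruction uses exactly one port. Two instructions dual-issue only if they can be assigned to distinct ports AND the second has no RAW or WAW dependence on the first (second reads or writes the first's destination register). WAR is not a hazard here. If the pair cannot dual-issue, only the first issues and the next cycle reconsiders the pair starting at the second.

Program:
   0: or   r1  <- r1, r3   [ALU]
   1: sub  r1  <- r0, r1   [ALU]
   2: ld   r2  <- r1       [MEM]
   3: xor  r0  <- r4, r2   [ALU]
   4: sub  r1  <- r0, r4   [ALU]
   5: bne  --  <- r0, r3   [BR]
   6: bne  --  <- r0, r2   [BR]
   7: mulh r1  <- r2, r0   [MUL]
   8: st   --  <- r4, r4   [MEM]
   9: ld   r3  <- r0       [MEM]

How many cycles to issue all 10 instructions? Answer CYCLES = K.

CYCLES = 8

0. or.ALU @i0  | RAW+WAW r1
1. sub.ALU @i1  | RAW r1
2. ld.MEM @i2  | RAW r2
3. xor.ALU @i3  | RAW r0
4. sub.ALU;bne.BR @i4&i5  | 2-wide
5. bne.BR;mulh.MUL @i6&i7  | 2-wide
6. st.MEM @i8  | no-port MEM/MEM
7. ld.MEM @i9  | tail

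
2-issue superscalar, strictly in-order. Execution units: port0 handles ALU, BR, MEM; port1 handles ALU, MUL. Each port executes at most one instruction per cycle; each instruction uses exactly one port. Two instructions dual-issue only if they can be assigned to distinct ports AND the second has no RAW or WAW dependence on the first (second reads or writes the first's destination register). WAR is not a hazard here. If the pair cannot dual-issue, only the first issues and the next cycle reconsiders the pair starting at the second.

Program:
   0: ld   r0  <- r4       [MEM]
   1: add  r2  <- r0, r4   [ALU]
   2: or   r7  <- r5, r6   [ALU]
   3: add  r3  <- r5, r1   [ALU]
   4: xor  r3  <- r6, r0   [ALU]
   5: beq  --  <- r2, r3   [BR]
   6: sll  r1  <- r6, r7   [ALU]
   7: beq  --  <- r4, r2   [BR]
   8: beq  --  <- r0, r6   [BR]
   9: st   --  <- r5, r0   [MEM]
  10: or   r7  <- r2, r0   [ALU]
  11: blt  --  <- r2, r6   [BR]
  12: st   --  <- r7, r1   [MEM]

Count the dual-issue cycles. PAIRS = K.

PAIRS = 3

  cy0 -> i0 (ld.MEM) RAW r0
  cy1 -> i1,i2 (add.ALU;or.ALU) pair
  cy2 -> i3 (add.ALU) WAW r3
  cy3 -> i4 (xor.ALU) RAW r3
  cy4 -> i5,i6 (beq.BR;sll.ALU) pair
  cy5 -> i7 (beq.BR) no-port BR/BR
  cy6 -> i8 (beq.BR) no-port BR/MEM
  cy7 -> i9,i10 (st.MEM;or.ALU) pair
  cy8 -> i11 (blt.BR) no-port BR/MEM
  cy9 -> i12 (st.MEM) tail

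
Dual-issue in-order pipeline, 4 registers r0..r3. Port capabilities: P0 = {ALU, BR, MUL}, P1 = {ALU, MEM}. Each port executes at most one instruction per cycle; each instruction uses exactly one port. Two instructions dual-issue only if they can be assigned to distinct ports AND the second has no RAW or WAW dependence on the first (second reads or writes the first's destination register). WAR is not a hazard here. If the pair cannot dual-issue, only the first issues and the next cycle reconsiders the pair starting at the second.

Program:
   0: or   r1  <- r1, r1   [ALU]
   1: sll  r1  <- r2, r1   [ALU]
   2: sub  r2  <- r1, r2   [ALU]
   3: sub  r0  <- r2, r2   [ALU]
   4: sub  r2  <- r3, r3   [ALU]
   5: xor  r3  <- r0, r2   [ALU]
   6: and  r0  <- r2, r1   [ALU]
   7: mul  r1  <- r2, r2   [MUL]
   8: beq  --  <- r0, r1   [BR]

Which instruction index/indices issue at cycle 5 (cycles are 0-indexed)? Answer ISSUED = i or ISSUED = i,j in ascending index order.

#0 head=0: or.ALU i0 RAW+WAW r1
#1 head=1: sll.ALU i1 RAW r1
#2 head=2: sub.ALU i2 RAW r2
#3 head=3: sub.ALU/sub.ALU i3/i4 pair
#4 head=5: xor.ALU/and.ALU i5/i6 pair
#5 head=7: mul.MUL i7 no-port MUL/BR
#6 head=8: beq.BR i8 tail

ISSUED = 7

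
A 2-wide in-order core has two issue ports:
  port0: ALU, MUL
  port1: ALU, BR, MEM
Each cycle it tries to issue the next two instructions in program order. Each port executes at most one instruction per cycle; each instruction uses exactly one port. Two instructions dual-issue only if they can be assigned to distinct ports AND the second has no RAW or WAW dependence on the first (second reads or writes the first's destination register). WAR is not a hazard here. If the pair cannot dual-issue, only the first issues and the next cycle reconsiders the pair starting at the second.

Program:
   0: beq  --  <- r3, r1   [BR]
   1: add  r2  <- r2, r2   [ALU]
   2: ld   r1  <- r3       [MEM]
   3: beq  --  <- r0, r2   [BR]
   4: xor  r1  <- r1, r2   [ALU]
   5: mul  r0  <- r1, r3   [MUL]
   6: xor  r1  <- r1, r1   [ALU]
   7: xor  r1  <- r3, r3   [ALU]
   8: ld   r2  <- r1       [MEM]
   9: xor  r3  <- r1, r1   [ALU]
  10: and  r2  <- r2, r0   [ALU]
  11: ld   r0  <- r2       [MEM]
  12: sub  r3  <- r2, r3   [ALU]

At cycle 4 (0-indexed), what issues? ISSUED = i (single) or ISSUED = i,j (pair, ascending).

ISSUED = 7

  cy0 -> i0+i1 (beq.BR add.ALU) 2-wide
  cy1 -> i2 (ld.MEM) no-port MEM/BR
  cy2 -> i3+i4 (beq.BR xor.ALU) 2-wide
  cy3 -> i5+i6 (mul.MUL xor.ALU) 2-wide
  cy4 -> i7 (xor.ALU) RAW r1
  cy5 -> i8+i9 (ld.MEM xor.ALU) 2-wide
  cy6 -> i10 (and.ALU) RAW r2
  cy7 -> i11+i12 (ld.MEM sub.ALU) 2-wide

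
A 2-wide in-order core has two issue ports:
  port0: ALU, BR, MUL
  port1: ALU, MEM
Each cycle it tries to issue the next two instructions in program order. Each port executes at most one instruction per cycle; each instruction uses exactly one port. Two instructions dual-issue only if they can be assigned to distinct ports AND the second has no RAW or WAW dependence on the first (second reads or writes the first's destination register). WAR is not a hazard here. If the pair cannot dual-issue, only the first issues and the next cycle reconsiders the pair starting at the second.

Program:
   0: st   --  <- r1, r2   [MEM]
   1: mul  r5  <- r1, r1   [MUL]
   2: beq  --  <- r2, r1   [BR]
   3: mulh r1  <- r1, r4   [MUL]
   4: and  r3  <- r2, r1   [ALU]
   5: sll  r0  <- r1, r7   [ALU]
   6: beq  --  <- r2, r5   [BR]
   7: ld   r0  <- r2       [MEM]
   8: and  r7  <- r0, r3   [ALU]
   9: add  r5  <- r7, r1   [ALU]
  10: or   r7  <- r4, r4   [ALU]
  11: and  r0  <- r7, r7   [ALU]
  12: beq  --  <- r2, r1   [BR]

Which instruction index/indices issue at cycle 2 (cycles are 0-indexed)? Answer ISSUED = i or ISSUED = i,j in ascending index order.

ISSUED = 3

  cy0 -> i0&i1 (st.MEM;mul.MUL) pair
  cy1 -> i2 (beq.BR) no-port BR/MUL
  cy2 -> i3 (mulh.MUL) RAW r1
  cy3 -> i4&i5 (and.ALU;sll.ALU) pair
  cy4 -> i6&i7 (beq.BR;ld.MEM) pair
  cy5 -> i8 (and.ALU) RAW r7
  cy6 -> i9&i10 (add.ALU;or.ALU) pair
  cy7 -> i11&i12 (and.ALU;beq.BR) pair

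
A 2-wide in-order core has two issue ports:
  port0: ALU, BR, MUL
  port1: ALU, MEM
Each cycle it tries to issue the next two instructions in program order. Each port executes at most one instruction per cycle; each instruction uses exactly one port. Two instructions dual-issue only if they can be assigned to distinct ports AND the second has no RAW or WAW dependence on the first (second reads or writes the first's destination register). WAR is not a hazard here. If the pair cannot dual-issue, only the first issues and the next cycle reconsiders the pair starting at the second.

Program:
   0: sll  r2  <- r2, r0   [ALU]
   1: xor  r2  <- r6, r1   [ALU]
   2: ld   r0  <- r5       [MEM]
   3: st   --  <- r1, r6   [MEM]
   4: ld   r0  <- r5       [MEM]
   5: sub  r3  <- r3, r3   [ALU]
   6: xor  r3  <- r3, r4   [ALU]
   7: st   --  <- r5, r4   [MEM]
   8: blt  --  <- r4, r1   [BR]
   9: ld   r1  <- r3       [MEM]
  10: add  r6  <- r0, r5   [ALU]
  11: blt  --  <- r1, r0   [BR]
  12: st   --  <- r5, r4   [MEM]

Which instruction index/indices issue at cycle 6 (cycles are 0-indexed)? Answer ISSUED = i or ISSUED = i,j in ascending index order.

  cy0 -> i0 (sll.ALU) WAW r2
  cy1 -> i1,i2 (xor.ALU ld.MEM) 2-wide
  cy2 -> i3 (st.MEM) no-port MEM/MEM
  cy3 -> i4,i5 (ld.MEM sub.ALU) 2-wide
  cy4 -> i6,i7 (xor.ALU st.MEM) 2-wide
  cy5 -> i8,i9 (blt.BR ld.MEM) 2-wide
  cy6 -> i10,i11 (add.ALU blt.BR) 2-wide
  cy7 -> i12 (st.MEM) tail

ISSUED = 10,11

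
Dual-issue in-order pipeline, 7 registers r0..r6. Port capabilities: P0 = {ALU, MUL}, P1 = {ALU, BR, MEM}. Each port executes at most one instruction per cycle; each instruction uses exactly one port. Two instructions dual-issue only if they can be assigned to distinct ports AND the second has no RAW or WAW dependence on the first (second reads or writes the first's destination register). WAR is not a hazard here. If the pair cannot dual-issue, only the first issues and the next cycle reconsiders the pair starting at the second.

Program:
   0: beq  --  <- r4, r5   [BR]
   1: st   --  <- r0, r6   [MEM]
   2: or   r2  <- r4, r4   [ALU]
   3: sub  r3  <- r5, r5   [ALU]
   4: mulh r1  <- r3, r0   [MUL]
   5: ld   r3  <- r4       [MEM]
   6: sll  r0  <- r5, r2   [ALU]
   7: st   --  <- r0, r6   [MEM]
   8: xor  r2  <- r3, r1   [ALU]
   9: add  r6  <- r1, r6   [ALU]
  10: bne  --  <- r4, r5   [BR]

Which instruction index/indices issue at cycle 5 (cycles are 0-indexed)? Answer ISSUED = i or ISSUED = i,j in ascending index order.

ISSUED = 7,8

  cy0 -> i0 (beq.BR) no-port BR/MEM
  cy1 -> i1,i2 (st.MEM or.ALU) dual
  cy2 -> i3 (sub.ALU) RAW r3
  cy3 -> i4,i5 (mulh.MUL ld.MEM) dual
  cy4 -> i6 (sll.ALU) RAW r0
  cy5 -> i7,i8 (st.MEM xor.ALU) dual
  cy6 -> i9,i10 (add.ALU bne.BR) dual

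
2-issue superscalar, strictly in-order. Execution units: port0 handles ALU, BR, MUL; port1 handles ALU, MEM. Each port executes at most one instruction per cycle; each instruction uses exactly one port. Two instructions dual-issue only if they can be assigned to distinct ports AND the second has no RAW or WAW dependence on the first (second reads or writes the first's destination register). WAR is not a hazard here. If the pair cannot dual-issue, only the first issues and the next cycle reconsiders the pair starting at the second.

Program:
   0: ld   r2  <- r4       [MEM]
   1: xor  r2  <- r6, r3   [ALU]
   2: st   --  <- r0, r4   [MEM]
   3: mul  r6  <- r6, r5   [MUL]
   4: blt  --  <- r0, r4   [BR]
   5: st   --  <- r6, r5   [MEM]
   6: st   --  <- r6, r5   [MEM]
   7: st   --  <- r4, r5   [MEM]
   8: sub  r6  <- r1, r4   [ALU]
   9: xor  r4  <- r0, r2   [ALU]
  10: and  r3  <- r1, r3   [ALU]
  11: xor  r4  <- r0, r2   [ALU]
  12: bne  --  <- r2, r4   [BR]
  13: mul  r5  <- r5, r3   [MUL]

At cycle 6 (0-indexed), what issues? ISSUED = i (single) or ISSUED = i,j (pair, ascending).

#0 head=0: ld i0 WAW r2
#1 head=1: xor/st i1+i2 dual
#2 head=3: mul i3 no-port MUL/BR
#3 head=4: blt/st i4+i5 dual
#4 head=6: st i6 no-port MEM/MEM
#5 head=7: st/sub i7+i8 dual
#6 head=9: xor/and i9+i10 dual
#7 head=11: xor i11 RAW r4
#8 head=12: bne i12 no-port BR/MUL
#9 head=13: mul i13 tail

ISSUED = 9,10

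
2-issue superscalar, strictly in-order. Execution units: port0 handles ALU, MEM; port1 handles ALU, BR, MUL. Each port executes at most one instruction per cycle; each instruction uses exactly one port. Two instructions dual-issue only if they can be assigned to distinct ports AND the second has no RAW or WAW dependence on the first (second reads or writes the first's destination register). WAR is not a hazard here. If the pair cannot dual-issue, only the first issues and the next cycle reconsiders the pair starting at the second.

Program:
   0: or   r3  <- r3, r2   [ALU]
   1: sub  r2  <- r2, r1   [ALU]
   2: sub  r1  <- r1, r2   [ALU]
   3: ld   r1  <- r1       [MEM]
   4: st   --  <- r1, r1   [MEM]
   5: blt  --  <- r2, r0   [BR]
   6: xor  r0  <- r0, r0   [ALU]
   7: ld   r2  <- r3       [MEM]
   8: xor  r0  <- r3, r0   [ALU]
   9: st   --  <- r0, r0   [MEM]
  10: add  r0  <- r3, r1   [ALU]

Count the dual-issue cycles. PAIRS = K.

PAIRS = 4

[0] i0&i1  or;sub  -- pair
[1] i2  sub  -- RAW+WAW r1
[2] i3  ld  -- no-port MEM/MEM
[3] i4&i5  st;blt  -- pair
[4] i6&i7  xor;ld  -- pair
[5] i8  xor  -- RAW r0
[6] i9&i10  st;add  -- pair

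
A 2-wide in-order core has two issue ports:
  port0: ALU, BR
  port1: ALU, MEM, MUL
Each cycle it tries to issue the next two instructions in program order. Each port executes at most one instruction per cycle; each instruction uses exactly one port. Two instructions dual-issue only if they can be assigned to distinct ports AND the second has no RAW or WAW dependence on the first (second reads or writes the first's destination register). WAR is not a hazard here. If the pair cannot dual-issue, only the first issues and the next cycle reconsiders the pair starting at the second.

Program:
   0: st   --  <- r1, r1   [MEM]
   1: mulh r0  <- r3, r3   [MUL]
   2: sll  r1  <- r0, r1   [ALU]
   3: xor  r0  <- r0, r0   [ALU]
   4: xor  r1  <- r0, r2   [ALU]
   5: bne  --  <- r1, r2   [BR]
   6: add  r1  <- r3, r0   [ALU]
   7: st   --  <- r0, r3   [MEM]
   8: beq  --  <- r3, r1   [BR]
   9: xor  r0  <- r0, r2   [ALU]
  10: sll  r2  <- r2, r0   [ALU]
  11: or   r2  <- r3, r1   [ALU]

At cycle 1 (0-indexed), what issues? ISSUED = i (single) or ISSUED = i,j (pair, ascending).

  cy0 -> i0 (st) no-port MEM/MUL
  cy1 -> i1 (mulh) RAW r0
  cy2 -> i2/i3 (sll/xor) pair
  cy3 -> i4 (xor) RAW r1
  cy4 -> i5/i6 (bne/add) pair
  cy5 -> i7/i8 (st/beq) pair
  cy6 -> i9 (xor) RAW r0
  cy7 -> i10 (sll) WAW r2
  cy8 -> i11 (or) tail

ISSUED = 1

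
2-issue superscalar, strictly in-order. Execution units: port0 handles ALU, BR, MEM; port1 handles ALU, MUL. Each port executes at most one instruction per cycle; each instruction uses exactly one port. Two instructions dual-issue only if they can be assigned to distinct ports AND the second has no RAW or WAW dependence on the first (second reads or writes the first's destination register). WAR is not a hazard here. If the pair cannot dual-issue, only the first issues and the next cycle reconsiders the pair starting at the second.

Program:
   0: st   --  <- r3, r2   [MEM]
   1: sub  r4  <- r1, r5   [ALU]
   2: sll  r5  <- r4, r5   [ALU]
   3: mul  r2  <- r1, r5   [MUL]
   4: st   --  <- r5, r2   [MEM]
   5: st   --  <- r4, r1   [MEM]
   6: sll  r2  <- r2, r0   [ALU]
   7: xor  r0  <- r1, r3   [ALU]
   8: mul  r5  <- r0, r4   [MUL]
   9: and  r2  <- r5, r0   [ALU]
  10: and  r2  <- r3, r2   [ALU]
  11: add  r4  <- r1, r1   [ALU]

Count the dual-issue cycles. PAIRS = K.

PAIRS = 3

0. st sub @i0&i1  | dual
1. sll @i2  | RAW r5
2. mul @i3  | RAW r2
3. st @i4  | no-port MEM/MEM
4. st sll @i5&i6  | dual
5. xor @i7  | RAW r0
6. mul @i8  | RAW r5
7. and @i9  | RAW+WAW r2
8. and add @i10&i11  | dual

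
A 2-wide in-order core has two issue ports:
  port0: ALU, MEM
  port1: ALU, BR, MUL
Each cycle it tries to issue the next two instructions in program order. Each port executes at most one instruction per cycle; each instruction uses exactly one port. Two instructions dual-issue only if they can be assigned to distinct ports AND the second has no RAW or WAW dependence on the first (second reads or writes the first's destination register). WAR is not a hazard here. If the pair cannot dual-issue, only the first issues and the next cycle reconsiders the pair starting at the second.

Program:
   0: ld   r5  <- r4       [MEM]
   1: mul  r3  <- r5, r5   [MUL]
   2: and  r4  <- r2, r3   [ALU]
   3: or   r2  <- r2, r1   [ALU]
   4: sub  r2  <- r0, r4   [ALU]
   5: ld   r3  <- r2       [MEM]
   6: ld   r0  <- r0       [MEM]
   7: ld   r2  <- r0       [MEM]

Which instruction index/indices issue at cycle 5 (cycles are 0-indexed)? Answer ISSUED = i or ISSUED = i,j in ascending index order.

c0: i0 ld  RAW r5
c1: i1 mul  RAW r3
c2: i2,i3 and or  2-wide
c3: i4 sub  RAW r2
c4: i5 ld  no-port MEM/MEM
c5: i6 ld  no-port MEM/MEM
c6: i7 ld  tail

ISSUED = 6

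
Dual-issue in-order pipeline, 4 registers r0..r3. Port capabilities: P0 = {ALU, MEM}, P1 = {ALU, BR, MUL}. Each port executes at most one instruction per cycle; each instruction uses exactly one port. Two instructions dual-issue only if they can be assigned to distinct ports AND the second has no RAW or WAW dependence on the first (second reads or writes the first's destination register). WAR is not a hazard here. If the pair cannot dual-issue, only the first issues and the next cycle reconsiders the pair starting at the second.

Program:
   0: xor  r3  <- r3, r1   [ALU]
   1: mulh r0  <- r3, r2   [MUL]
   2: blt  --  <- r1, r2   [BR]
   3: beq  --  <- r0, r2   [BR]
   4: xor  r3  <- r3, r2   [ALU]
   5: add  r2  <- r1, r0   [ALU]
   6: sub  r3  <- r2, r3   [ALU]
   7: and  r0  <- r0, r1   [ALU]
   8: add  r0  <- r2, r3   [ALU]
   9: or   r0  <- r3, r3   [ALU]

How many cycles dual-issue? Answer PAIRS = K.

0. xor.ALU @i0  | RAW r3
1. mulh.MUL @i1  | no-port MUL/BR
2. blt.BR @i2  | no-port BR/BR
3. beq.BR+xor.ALU @i3,i4  | 2-wide
4. add.ALU @i5  | RAW r2
5. sub.ALU+and.ALU @i6,i7  | 2-wide
6. add.ALU @i8  | WAW r0
7. or.ALU @i9  | tail

PAIRS = 2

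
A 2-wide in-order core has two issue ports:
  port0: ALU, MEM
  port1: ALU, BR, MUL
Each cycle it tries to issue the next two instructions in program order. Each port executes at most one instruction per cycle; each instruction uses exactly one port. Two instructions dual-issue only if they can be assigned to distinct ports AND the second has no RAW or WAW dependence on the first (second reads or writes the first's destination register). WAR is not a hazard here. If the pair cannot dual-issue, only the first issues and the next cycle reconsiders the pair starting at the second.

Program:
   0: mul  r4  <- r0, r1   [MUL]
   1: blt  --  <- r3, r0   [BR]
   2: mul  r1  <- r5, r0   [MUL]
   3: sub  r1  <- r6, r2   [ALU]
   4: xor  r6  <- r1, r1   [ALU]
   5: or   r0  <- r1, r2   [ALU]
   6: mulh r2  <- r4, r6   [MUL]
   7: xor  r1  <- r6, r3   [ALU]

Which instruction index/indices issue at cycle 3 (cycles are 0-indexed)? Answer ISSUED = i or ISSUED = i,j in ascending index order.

ISSUED = 3

c0: i0 mul  no-port MUL/BR
c1: i1 blt  no-port BR/MUL
c2: i2 mul  WAW r1
c3: i3 sub  RAW r1
c4: i4/i5 xor or  pair
c5: i6/i7 mulh xor  pair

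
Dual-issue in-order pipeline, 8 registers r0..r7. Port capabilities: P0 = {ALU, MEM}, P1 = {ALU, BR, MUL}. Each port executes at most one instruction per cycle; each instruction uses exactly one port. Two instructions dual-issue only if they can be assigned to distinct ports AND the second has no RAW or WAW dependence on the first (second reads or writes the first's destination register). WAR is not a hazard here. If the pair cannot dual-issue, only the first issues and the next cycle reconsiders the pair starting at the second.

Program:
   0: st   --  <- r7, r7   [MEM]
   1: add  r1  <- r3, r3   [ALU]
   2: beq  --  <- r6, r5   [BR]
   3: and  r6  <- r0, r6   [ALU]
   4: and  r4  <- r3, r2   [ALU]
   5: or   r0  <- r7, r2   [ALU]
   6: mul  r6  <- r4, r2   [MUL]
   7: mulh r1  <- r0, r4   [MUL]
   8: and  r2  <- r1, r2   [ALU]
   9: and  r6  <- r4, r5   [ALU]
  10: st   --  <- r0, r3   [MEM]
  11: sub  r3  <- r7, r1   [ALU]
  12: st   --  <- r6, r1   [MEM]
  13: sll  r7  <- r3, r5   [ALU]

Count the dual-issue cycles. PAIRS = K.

PAIRS = 6

t=0 i0,i1:st.MEM add.ALU ; 2-wide
t=1 i2,i3:beq.BR and.ALU ; 2-wide
t=2 i4,i5:and.ALU or.ALU ; 2-wide
t=3 i6:mul.MUL ; no-port MUL/MUL
t=4 i7:mulh.MUL ; RAW r1
t=5 i8,i9:and.ALU and.ALU ; 2-wide
t=6 i10,i11:st.MEM sub.ALU ; 2-wide
t=7 i12,i13:st.MEM sll.ALU ; 2-wide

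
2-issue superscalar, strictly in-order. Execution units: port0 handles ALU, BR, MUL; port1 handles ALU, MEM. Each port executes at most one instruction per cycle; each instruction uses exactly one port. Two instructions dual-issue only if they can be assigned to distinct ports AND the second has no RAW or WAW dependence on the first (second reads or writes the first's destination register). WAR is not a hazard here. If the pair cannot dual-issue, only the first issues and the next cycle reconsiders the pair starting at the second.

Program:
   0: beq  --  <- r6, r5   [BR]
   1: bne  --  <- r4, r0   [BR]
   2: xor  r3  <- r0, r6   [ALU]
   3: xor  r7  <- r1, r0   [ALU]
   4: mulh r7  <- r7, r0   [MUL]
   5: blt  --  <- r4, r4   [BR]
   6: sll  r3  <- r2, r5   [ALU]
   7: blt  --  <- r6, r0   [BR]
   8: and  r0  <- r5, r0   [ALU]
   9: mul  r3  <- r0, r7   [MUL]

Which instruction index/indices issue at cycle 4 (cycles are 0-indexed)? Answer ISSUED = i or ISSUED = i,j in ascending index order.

ISSUED = 5,6

  cy0 -> i0 (beq) no-port BR/BR
  cy1 -> i1,i2 (bne xor) pair
  cy2 -> i3 (xor) RAW+WAW r7
  cy3 -> i4 (mulh) no-port MUL/BR
  cy4 -> i5,i6 (blt sll) pair
  cy5 -> i7,i8 (blt and) pair
  cy6 -> i9 (mul) tail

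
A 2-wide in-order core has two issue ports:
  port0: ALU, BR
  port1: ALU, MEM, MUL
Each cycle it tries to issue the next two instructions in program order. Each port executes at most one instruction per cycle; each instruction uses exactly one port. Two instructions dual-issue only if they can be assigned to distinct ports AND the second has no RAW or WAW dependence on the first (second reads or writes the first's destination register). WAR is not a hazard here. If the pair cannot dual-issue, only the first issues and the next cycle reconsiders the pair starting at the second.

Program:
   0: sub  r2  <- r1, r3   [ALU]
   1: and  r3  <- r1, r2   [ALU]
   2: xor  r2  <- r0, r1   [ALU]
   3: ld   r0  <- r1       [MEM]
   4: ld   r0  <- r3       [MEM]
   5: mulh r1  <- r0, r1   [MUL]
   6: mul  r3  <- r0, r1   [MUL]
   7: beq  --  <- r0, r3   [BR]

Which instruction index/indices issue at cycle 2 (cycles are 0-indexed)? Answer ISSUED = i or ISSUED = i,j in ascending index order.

ISSUED = 3

t=0 i0:sub.ALU ; RAW r2
t=1 i1+i2:and.ALU;xor.ALU ; pair
t=2 i3:ld.MEM ; no-port MEM/MEM
t=3 i4:ld.MEM ; no-port MEM/MUL
t=4 i5:mulh.MUL ; no-port MUL/MUL
t=5 i6:mul.MUL ; RAW r3
t=6 i7:beq.BR ; tail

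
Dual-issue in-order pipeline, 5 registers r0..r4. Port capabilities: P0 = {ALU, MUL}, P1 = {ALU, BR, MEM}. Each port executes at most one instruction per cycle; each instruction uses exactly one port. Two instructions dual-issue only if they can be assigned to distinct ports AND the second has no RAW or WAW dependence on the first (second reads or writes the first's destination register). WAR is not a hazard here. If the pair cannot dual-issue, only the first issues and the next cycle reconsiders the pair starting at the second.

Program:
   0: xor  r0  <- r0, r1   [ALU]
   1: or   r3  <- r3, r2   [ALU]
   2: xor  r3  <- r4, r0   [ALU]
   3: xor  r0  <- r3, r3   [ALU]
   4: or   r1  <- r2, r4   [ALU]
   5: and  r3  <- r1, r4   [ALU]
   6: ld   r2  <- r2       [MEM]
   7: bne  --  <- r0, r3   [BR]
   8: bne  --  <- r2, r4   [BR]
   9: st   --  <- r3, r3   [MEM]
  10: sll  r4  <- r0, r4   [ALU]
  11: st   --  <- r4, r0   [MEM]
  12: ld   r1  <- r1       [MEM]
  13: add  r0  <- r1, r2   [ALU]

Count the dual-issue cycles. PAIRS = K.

#0 head=0: xor.ALU/or.ALU i0,i1 pair
#1 head=2: xor.ALU i2 RAW r3
#2 head=3: xor.ALU/or.ALU i3,i4 pair
#3 head=5: and.ALU/ld.MEM i5,i6 pair
#4 head=7: bne.BR i7 no-port BR/BR
#5 head=8: bne.BR i8 no-port BR/MEM
#6 head=9: st.MEM/sll.ALU i9,i10 pair
#7 head=11: st.MEM i11 no-port MEM/MEM
#8 head=12: ld.MEM i12 RAW r1
#9 head=13: add.ALU i13 tail

PAIRS = 4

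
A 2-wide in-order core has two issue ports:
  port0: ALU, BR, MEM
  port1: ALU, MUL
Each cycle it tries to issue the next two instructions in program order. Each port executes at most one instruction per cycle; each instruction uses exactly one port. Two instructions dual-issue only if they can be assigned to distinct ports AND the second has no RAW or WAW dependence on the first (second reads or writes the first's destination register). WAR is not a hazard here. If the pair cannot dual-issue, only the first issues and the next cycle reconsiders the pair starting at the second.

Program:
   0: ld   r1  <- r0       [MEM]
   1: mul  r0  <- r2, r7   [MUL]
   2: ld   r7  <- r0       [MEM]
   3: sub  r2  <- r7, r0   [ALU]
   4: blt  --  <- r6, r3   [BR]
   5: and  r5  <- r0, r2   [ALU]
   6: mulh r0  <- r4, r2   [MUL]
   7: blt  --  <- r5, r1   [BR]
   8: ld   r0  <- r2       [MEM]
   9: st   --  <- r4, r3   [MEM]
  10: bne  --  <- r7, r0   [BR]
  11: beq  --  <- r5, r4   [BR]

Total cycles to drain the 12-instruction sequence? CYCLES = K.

0. ld+mul @i0&i1  | 2-wide
1. ld @i2  | RAW r7
2. sub+blt @i3&i4  | 2-wide
3. and+mulh @i5&i6  | 2-wide
4. blt @i7  | no-port BR/MEM
5. ld @i8  | no-port MEM/MEM
6. st @i9  | no-port MEM/BR
7. bne @i10  | no-port BR/BR
8. beq @i11  | tail

CYCLES = 9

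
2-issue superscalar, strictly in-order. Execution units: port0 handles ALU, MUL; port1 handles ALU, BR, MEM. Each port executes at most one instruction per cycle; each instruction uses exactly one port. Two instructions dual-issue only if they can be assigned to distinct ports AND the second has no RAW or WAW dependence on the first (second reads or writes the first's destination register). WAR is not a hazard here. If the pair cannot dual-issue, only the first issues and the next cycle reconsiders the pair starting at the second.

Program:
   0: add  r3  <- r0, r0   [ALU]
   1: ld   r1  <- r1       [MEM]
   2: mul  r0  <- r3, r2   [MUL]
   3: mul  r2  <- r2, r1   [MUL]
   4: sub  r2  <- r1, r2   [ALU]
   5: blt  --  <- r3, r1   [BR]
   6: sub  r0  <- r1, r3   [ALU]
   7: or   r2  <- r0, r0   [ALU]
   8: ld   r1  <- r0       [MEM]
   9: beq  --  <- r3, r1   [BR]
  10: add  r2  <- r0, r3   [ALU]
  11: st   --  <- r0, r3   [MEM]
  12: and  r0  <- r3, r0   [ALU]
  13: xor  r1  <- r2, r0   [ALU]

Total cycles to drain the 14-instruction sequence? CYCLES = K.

#0 head=0: add;ld i0&i1 pair
#1 head=2: mul i2 no-port MUL/MUL
#2 head=3: mul i3 RAW+WAW r2
#3 head=4: sub;blt i4&i5 pair
#4 head=6: sub i6 RAW r0
#5 head=7: or;ld i7&i8 pair
#6 head=9: beq;add i9&i10 pair
#7 head=11: st;and i11&i12 pair
#8 head=13: xor i13 tail

CYCLES = 9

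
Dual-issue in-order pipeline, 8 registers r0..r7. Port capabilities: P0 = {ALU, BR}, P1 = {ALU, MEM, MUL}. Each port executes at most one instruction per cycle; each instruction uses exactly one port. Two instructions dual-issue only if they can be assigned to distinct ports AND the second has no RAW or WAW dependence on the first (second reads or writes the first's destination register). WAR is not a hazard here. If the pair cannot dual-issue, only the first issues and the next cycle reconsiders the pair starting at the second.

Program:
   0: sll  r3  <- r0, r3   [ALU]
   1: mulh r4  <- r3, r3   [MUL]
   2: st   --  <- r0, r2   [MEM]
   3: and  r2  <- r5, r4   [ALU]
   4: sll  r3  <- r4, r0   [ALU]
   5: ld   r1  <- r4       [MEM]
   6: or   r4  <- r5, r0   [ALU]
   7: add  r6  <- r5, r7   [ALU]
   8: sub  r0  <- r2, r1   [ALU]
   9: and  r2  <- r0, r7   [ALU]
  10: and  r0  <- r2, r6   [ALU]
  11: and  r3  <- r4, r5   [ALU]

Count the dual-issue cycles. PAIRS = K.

PAIRS = 4

[0] i0  sll.ALU  -- RAW r3
[1] i1  mulh.MUL  -- no-port MUL/MEM
[2] i2+i3  st.MEM+and.ALU  -- dual
[3] i4+i5  sll.ALU+ld.MEM  -- dual
[4] i6+i7  or.ALU+add.ALU  -- dual
[5] i8  sub.ALU  -- RAW r0
[6] i9  and.ALU  -- RAW r2
[7] i10+i11  and.ALU+and.ALU  -- dual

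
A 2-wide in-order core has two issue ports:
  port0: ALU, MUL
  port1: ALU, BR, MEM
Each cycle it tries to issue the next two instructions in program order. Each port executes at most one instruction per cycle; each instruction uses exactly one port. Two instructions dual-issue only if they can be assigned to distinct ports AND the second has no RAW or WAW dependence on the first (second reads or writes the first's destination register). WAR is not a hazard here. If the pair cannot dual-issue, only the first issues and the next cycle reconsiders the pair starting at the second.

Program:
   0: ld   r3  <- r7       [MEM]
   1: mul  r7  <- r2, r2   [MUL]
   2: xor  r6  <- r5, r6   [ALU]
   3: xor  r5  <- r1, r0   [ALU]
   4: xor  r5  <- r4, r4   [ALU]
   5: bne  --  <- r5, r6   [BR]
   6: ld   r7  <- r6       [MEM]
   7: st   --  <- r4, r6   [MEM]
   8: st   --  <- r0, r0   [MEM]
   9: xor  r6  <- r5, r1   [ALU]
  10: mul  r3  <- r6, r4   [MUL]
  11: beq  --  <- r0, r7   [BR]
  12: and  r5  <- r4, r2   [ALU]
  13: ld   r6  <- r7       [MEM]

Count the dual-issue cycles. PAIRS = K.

#0 head=0: ld/mul i0,i1 dual
#1 head=2: xor/xor i2,i3 dual
#2 head=4: xor i4 RAW r5
#3 head=5: bne i5 no-port BR/MEM
#4 head=6: ld i6 no-port MEM/MEM
#5 head=7: st i7 no-port MEM/MEM
#6 head=8: st/xor i8,i9 dual
#7 head=10: mul/beq i10,i11 dual
#8 head=12: and/ld i12,i13 dual

PAIRS = 5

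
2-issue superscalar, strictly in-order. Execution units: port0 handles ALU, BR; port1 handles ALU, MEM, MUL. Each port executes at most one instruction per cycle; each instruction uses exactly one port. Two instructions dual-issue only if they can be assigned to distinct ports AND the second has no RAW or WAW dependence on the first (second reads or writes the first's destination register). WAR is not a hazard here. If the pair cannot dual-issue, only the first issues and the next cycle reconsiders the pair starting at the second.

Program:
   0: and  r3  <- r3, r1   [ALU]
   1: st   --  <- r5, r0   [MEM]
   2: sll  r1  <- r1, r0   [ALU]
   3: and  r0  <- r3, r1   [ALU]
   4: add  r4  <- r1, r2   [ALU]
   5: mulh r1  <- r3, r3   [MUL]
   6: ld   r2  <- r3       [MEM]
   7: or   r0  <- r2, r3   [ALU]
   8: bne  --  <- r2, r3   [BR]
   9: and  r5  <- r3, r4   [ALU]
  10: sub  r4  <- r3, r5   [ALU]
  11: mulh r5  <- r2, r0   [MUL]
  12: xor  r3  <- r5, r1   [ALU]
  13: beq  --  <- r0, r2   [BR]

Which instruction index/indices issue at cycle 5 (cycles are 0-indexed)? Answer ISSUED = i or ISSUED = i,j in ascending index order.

0. and st @i0+i1  | dual
1. sll @i2  | RAW r1
2. and add @i3+i4  | dual
3. mulh @i5  | no-port MUL/MEM
4. ld @i6  | RAW r2
5. or bne @i7+i8  | dual
6. and @i9  | RAW r5
7. sub mulh @i10+i11  | dual
8. xor beq @i12+i13  | dual

ISSUED = 7,8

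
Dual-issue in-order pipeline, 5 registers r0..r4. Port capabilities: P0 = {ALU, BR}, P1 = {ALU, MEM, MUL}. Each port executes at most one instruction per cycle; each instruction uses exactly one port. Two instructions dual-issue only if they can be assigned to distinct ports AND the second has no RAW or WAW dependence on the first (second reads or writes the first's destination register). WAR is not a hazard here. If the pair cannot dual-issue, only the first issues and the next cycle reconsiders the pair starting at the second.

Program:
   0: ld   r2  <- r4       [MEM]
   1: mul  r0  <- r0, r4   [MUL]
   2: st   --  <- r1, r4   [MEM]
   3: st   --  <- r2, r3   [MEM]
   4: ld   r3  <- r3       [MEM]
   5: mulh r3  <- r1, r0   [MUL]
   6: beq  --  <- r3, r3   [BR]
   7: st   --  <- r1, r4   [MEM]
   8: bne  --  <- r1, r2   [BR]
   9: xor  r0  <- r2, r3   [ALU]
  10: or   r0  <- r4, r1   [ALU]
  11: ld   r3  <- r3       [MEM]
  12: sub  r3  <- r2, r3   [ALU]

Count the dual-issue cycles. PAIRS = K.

c0: i0 ld.MEM  no-port MEM/MUL
c1: i1 mul.MUL  no-port MUL/MEM
c2: i2 st.MEM  no-port MEM/MEM
c3: i3 st.MEM  no-port MEM/MEM
c4: i4 ld.MEM  no-port MEM/MUL
c5: i5 mulh.MUL  RAW r3
c6: i6+i7 beq.BR/st.MEM  2-wide
c7: i8+i9 bne.BR/xor.ALU  2-wide
c8: i10+i11 or.ALU/ld.MEM  2-wide
c9: i12 sub.ALU  tail

PAIRS = 3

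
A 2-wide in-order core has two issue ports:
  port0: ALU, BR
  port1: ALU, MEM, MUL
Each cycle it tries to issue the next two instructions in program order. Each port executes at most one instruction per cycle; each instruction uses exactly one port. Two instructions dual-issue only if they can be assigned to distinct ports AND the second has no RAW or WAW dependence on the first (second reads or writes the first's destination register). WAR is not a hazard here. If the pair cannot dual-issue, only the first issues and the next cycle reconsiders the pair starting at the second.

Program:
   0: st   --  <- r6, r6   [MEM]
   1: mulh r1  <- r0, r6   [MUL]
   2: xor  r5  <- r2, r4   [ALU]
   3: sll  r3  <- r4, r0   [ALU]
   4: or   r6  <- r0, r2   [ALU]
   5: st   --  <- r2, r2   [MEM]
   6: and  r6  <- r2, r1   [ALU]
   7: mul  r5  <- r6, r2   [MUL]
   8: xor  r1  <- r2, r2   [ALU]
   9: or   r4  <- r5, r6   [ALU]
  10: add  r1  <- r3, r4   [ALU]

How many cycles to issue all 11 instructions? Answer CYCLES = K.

CYCLES = 7

  cy0 -> i0 (st.MEM) no-port MEM/MUL
  cy1 -> i1/i2 (mulh.MUL+xor.ALU) pair
  cy2 -> i3/i4 (sll.ALU+or.ALU) pair
  cy3 -> i5/i6 (st.MEM+and.ALU) pair
  cy4 -> i7/i8 (mul.MUL+xor.ALU) pair
  cy5 -> i9 (or.ALU) RAW r4
  cy6 -> i10 (add.ALU) tail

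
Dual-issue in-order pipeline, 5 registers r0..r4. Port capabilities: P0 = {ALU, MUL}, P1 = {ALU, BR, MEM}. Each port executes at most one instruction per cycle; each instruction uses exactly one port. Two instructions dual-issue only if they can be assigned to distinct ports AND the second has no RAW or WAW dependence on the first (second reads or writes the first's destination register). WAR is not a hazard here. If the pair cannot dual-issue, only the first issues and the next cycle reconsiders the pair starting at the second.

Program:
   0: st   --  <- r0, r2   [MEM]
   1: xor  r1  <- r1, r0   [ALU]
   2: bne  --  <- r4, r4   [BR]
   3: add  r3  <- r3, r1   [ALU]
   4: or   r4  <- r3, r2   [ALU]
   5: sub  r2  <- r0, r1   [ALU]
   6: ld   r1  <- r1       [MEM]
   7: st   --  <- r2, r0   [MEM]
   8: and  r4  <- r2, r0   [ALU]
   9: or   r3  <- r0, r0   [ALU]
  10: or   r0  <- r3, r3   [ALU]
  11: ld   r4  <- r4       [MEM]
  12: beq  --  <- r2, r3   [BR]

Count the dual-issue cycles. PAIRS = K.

PAIRS = 5

c0: i0/i1 st.MEM+xor.ALU  pair
c1: i2/i3 bne.BR+add.ALU  pair
c2: i4/i5 or.ALU+sub.ALU  pair
c3: i6 ld.MEM  no-port MEM/MEM
c4: i7/i8 st.MEM+and.ALU  pair
c5: i9 or.ALU  RAW r3
c6: i10/i11 or.ALU+ld.MEM  pair
c7: i12 beq.BR  tail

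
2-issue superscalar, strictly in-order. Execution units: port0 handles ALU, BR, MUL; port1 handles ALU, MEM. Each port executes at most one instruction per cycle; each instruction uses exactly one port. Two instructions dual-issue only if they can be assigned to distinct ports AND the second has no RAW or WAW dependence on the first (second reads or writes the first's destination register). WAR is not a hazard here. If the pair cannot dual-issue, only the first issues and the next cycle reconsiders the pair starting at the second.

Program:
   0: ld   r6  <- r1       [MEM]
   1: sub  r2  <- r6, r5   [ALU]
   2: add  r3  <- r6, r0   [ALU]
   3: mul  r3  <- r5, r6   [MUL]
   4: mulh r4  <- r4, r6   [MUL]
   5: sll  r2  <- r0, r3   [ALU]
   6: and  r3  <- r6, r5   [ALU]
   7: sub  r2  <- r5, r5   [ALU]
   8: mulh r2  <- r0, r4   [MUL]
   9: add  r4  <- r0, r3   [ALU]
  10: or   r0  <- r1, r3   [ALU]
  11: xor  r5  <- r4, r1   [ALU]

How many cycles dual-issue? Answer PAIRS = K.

0. ld.MEM @i0  | RAW r6
1. sub.ALU+add.ALU @i1&i2  | dual
2. mul.MUL @i3  | no-port MUL/MUL
3. mulh.MUL+sll.ALU @i4&i5  | dual
4. and.ALU+sub.ALU @i6&i7  | dual
5. mulh.MUL+add.ALU @i8&i9  | dual
6. or.ALU+xor.ALU @i10&i11  | dual

PAIRS = 5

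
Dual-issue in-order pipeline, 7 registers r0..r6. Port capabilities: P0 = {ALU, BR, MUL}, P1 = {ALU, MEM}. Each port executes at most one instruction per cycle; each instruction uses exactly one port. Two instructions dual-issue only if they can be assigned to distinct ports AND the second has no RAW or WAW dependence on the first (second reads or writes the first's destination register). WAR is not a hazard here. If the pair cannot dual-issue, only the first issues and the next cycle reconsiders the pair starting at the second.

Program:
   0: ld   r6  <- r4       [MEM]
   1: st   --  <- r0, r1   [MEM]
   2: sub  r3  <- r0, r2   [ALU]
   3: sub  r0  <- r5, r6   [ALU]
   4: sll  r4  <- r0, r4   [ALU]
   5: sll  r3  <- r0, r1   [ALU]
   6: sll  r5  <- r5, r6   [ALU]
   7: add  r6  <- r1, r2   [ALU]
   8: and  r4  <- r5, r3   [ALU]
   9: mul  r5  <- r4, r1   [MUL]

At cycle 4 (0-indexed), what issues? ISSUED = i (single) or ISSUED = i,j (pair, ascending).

ISSUED = 6,7

[0] i0  ld.MEM  -- no-port MEM/MEM
[1] i1/i2  st.MEM/sub.ALU  -- pair
[2] i3  sub.ALU  -- RAW r0
[3] i4/i5  sll.ALU/sll.ALU  -- pair
[4] i6/i7  sll.ALU/add.ALU  -- pair
[5] i8  and.ALU  -- RAW r4
[6] i9  mul.MUL  -- tail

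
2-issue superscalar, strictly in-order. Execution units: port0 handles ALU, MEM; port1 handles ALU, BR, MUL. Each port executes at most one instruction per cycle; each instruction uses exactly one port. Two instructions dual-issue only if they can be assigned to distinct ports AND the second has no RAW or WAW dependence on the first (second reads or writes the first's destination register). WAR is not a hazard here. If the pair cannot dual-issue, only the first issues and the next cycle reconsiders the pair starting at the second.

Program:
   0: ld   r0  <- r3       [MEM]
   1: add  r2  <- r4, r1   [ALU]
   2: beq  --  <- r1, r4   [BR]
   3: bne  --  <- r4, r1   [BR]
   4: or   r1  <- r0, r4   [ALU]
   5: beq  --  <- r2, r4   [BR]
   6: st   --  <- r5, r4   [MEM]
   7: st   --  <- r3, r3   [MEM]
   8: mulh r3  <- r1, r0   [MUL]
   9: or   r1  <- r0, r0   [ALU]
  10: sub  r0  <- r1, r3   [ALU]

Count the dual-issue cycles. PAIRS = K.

PAIRS = 4

#0 head=0: ld+add i0+i1 dual
#1 head=2: beq i2 no-port BR/BR
#2 head=3: bne+or i3+i4 dual
#3 head=5: beq+st i5+i6 dual
#4 head=7: st+mulh i7+i8 dual
#5 head=9: or i9 RAW r1
#6 head=10: sub i10 tail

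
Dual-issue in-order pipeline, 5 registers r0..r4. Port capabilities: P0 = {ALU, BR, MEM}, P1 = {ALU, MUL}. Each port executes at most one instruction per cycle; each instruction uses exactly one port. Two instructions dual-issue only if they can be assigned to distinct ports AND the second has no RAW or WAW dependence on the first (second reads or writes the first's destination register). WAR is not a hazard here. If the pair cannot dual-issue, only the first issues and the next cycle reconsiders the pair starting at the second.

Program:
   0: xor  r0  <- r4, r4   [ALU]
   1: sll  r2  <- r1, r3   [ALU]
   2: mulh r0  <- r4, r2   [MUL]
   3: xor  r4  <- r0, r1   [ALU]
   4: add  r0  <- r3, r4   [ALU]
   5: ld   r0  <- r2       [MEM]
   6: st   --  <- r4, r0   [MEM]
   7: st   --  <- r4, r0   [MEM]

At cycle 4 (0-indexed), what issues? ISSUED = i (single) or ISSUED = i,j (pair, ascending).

  cy0 -> i0+i1 (xor+sll) pair
  cy1 -> i2 (mulh) RAW r0
  cy2 -> i3 (xor) RAW r4
  cy3 -> i4 (add) WAW r0
  cy4 -> i5 (ld) no-port MEM/MEM
  cy5 -> i6 (st) no-port MEM/MEM
  cy6 -> i7 (st) tail

ISSUED = 5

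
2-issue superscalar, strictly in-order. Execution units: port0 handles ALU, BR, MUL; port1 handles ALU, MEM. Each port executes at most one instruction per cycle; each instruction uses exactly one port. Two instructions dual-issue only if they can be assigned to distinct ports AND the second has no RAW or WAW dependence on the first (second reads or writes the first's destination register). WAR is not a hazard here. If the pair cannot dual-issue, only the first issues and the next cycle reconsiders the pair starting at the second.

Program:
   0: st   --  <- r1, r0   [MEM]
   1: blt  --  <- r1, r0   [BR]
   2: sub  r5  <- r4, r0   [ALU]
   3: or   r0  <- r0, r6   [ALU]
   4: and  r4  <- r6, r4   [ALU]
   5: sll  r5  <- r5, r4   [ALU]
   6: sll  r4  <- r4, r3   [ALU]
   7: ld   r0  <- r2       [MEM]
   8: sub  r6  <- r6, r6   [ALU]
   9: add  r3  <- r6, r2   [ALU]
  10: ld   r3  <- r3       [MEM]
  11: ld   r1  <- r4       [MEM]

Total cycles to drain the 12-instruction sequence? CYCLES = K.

#0 head=0: st.MEM/blt.BR i0,i1 2-wide
#1 head=2: sub.ALU/or.ALU i2,i3 2-wide
#2 head=4: and.ALU i4 RAW r4
#3 head=5: sll.ALU/sll.ALU i5,i6 2-wide
#4 head=7: ld.MEM/sub.ALU i7,i8 2-wide
#5 head=9: add.ALU i9 RAW+WAW r3
#6 head=10: ld.MEM i10 no-port MEM/MEM
#7 head=11: ld.MEM i11 tail

CYCLES = 8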